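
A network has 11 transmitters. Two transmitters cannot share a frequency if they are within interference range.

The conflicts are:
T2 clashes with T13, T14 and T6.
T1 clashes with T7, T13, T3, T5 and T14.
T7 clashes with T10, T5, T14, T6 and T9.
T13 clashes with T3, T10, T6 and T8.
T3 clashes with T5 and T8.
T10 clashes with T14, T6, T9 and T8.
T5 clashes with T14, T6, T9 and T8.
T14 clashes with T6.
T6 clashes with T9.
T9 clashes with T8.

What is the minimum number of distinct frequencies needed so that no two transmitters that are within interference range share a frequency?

4

T7, T5, T6, T9 pairwise conflict, so at least 4 frequencies are needed.
4 frequencies suffice: T2=1, T1=2, T7=3, T13=3, T3=4, T10=1, T5=1, T14=4, T6=2, T9=4, T8=2. Every pair that conflicts lands in different frequencies.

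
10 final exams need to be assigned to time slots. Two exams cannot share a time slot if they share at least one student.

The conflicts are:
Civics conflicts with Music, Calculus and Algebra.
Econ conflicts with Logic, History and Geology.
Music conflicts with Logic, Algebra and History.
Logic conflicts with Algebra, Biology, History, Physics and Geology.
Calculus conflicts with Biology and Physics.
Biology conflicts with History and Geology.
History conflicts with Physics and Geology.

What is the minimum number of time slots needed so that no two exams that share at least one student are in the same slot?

Econ, Logic, History, Geology pairwise conflict, so at least 4 time slots are needed.
A valid assignment using 4 time slots: Civics=1, Econ=3, Music=3, Logic=1, Calculus=2, Algebra=2, Biology=3, History=2, Physics=3, Geology=4. Every pair that conflicts lands in different time slots.

4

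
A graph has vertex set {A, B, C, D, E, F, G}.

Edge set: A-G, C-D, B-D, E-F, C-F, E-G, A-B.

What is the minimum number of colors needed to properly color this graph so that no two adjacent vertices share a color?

The cycle A-B-D-C-F-E-G-A has odd length 7, so it cannot be 2-colored; at least 3 colors are needed.
3 colors suffice: A=red, B=green, C=red, D=blue, E=red, F=blue, G=blue. No two adjacent vertices share a color.

3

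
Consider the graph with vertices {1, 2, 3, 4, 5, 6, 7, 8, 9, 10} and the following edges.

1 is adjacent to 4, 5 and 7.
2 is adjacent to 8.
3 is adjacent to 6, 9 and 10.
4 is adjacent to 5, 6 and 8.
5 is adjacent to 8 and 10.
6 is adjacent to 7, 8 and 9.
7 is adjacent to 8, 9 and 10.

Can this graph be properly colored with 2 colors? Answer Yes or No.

6, 7, 9 form a triangle, so at least 3 colors are needed.
So 2 colors are not enough.

No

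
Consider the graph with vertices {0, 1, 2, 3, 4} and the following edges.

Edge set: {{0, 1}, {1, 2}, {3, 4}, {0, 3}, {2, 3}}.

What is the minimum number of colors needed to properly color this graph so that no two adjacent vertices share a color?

2

1 and 2 are adjacent, so at least 2 colors are needed.
2 colors suffice: color red → {1, 3}; color blue → {0, 2, 4}. No two adjacent vertices share a color.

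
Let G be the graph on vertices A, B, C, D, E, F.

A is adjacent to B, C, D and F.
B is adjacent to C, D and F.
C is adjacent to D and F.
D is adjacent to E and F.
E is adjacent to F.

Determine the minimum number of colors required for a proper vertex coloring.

5

A, B, C, D, F form a clique, so at least 5 colors are needed.
5 colors suffice: color red → {D}; color blue → {F}; color green → {B, E}; color yellow → {C}; color purple → {A}. Every edge joins two different colors.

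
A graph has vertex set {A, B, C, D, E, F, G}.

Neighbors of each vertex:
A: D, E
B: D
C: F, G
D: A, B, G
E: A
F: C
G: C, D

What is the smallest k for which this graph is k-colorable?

2

C and F are adjacent, so at least 2 colors are needed.
A valid assignment using 2 colors: A=2, B=2, C=1, D=1, E=1, F=2, G=2. No two adjacent vertices share a color.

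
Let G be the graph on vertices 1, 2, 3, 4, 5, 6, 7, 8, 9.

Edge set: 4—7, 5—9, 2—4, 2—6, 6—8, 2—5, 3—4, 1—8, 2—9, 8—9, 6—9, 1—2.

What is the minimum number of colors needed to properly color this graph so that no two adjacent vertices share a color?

6, 8, 9 are pairwise adjacent, so at least 3 colors are needed.
3 colors suffice: 1=b, 2=a, 3=a, 4=b, 5=c, 6=c, 7=a, 8=a, 9=b. Each edge has distinct colors on its endpoints.

3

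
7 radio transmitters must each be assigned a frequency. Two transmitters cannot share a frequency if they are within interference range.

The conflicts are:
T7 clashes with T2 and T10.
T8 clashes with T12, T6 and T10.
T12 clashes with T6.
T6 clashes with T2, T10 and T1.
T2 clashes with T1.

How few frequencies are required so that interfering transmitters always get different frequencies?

T6, T2, T1 pairwise conflict, so at least 3 frequencies are needed.
3 frequencies suffice: T7=1, T8=2, T12=3, T6=1, T2=2, T10=3, T1=3. Each listed conflict is separated.

3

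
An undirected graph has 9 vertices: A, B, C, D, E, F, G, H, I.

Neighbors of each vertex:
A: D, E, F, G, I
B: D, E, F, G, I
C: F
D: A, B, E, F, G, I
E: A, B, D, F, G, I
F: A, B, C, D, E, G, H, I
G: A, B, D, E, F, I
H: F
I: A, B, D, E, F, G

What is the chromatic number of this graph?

6

A, D, E, F, G, I form a clique, so at least 6 colors are needed.
6 colors suffice: color 1 → {F}; color 2 → {C, H, I}; color 3 → {D}; color 4 → {G}; color 5 → {E}; color 6 → {A, B}. Each edge has distinct colors on its endpoints.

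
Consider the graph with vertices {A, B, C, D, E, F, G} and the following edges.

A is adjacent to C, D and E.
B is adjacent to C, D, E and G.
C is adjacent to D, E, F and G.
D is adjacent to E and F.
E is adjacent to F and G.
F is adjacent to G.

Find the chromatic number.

A, C, D, E are pairwise adjacent (a clique of size 4), so at least 4 colors are needed.
4 colors suffice: color red → {E}; color blue → {C}; color green → {D, G}; color yellow → {A, B, F}. Every edge joins two different colors.

4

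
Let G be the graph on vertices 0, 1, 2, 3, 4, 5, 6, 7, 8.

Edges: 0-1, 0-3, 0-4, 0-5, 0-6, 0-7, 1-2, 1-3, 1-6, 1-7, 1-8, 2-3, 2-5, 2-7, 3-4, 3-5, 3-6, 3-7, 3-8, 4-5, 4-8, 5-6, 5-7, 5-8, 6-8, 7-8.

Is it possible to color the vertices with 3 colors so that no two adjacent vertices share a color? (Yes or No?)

2, 3, 5, 7 form a clique, so at least 4 colors are needed.
So 3 colors are not enough.

No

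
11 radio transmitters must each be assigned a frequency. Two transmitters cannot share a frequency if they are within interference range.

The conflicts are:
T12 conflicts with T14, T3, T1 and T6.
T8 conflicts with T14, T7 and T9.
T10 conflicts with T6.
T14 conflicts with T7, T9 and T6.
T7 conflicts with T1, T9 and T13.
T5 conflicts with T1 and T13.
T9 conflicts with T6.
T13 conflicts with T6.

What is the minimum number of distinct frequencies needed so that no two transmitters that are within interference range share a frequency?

T8, T14, T7, T9 are mutually in conflict, so at least 4 frequencies are needed.
4 frequencies suffice: frequency 1 → {T7, T3, T5, T6}; frequency 2 → {T10, T14, T1, T13}; frequency 3 → {T12, T9}; frequency 4 → {T8}. Every pair that conflicts lands in different frequencies.

4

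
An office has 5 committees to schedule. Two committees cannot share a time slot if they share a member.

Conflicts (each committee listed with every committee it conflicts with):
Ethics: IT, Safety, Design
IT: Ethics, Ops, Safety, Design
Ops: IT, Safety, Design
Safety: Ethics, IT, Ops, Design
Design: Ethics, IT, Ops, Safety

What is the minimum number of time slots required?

IT, Ops, Safety, Design pairwise conflict, so at least 4 time slots are needed.
4 time slots suffice: Ethics=4, IT=3, Ops=4, Safety=1, Design=2. Each listed conflict is separated.

4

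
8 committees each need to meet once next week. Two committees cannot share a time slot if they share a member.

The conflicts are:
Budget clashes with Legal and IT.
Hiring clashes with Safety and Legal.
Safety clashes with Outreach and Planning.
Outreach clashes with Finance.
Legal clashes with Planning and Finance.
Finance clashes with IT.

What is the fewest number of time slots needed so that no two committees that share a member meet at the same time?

3

The cycle Legal-Finance-Outreach-Safety-Hiring-Legal has odd length 5, so it cannot be 2-colored; at least 3 time slots are needed.
3 time slots suffice: time slot 1 → {Safety, Legal, IT}; time slot 2 → {Budget, Hiring, Planning, Finance}; time slot 3 → {Outreach}. Every pair that conflicts lands in different time slots.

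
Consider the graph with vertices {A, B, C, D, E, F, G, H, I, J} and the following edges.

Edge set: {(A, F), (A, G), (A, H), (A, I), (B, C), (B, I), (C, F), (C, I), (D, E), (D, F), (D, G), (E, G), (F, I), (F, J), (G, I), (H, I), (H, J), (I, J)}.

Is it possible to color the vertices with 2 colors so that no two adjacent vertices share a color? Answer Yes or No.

No

B, C, I form a triangle, so at least 3 colors are needed.
So 2 colors are not enough.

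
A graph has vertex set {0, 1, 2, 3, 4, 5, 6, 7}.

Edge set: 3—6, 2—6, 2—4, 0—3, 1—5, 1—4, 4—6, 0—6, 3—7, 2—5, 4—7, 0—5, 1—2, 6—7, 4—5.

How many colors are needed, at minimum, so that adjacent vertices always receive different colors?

1, 2, 4, 5 are mutually adjacent (a clique of size 4), so at least 4 colors are needed.
A valid assignment using 4 colors: 0=red, 1=yellow, 2=green, 3=green, 4=red, 5=blue, 6=blue, 7=yellow. Each edge has distinct colors on its endpoints.

4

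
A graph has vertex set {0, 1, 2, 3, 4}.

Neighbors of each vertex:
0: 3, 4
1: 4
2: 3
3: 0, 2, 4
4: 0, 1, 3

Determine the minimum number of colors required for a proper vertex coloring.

3

0, 3, 4 are pairwise adjacent, so at least 3 colors are needed.
3 colors suffice: color a → {1, 3}; color b → {2, 4}; color c → {0}. Each edge has distinct colors on its endpoints.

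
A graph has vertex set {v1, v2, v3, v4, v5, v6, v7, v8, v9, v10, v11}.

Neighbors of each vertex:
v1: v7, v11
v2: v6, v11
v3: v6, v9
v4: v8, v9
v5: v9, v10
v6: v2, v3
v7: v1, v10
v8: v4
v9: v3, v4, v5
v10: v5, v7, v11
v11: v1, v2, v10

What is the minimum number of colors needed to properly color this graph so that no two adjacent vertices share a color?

The cycle v2-v6-v3-v9-v5-v10-v11-v2 has odd length 7, so it cannot be 2-colored; at least 3 colors are needed.
3 colors suffice: v1=R, v2=G, v3=B, v4=B, v5=B, v6=R, v7=B, v8=R, v9=R, v10=R, v11=B. No two adjacent vertices share a color.

3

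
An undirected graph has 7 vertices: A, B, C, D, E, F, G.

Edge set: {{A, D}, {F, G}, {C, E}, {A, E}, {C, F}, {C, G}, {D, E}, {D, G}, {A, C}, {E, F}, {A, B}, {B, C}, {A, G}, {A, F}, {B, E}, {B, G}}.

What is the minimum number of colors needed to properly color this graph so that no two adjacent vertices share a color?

4

A, B, C, G are pairwise adjacent (a clique of size 4), so at least 4 colors are needed.
A valid assignment using 4 colors: A=red, B=yellow, C=blue, D=blue, E=green, F=yellow, G=green. Every edge joins two different colors.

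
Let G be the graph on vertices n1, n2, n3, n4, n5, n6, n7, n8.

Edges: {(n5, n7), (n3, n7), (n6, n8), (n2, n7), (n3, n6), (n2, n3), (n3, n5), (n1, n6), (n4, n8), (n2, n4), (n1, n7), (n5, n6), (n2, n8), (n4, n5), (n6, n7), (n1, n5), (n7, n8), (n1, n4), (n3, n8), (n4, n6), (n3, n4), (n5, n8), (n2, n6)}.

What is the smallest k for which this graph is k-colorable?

5

n3, n4, n5, n6, n8 are mutually adjacent (a clique of size 5), so at least 5 colors are needed.
One proper 5-coloring: n1=4, n2=2, n3=4, n4=3, n5=2, n6=1, n7=3, n8=5. Each edge has distinct colors on its endpoints.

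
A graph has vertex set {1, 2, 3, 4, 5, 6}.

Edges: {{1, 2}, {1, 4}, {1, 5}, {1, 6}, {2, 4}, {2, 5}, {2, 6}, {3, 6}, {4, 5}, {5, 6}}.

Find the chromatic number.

4

1, 2, 4, 5 are mutually adjacent (a clique of size 4), so at least 4 colors are needed.
4 colors suffice: color a → {2, 3}; color b → {5}; color c → {4, 6}; color d → {1}. Each edge has distinct colors on its endpoints.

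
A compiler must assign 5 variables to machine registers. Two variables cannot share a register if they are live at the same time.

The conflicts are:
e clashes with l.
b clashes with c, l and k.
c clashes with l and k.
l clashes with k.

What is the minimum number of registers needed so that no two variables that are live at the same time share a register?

b, c, l, k all conflict with each other, so at least 4 registers are needed.
4 registers suffice: register 1 → {l}; register 2 → {e, k}; register 3 → {b}; register 4 → {c}. Each listed conflict is separated.

4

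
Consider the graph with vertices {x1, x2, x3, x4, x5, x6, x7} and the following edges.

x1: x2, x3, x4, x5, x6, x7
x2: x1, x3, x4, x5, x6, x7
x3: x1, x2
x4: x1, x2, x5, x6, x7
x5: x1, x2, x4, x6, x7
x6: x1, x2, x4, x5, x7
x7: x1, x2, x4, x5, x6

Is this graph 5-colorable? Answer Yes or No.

x1, x2, x4, x5, x6, x7 are pairwise adjacent (a clique of size 6), so at least 6 colors are needed.
So 5 colors are not enough.

No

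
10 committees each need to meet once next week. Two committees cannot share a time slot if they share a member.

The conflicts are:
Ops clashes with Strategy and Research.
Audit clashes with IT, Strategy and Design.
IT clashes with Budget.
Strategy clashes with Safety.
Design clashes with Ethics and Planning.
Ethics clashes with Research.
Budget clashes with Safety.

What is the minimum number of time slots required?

The cycle Audit-IT-Budget-Safety-Strategy-Audit has odd length 5, so it cannot be 2-colored; at least 3 time slots are needed.
3 time slots suffice: time slot 1 → {Audit, Budget, Research, Planning}; time slot 2 → {IT, Strategy, Design}; time slot 3 → {Ops, Ethics, Safety}. No two conflicting committees share a time slot.

3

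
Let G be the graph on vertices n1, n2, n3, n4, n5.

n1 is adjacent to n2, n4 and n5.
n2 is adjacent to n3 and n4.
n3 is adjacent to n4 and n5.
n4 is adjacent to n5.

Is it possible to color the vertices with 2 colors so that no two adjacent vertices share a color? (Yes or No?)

No

n1, n2, n4 are mutually adjacent, so at least 3 colors are needed.
So 2 colors are not enough.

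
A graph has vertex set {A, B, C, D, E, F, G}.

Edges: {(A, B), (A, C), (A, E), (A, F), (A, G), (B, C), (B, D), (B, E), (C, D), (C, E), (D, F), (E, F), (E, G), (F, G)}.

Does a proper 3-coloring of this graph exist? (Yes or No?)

A, B, C, E are pairwise adjacent (a clique of size 4), so at least 4 colors are needed.
So 3 colors are not enough.

No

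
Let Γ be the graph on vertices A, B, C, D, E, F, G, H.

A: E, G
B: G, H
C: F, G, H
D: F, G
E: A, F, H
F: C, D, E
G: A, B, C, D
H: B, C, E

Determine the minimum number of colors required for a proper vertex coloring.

The cycle G-D-F-E-A-G has odd length 5, so it cannot be 2-colored; at least 3 colors are needed.
One proper 3-coloring: A=3, B=2, C=2, D=2, E=2, F=1, G=1, H=1. Every edge joins two different colors.

3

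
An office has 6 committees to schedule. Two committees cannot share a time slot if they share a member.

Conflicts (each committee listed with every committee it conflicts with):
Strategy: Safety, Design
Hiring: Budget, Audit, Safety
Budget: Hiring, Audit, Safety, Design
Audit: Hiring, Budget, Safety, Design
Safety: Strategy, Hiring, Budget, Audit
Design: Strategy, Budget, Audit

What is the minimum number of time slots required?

Hiring, Budget, Audit, Safety all conflict with each other, so at least 4 time slots are needed.
4 time slots suffice: Strategy=1, Hiring=4, Budget=1, Audit=3, Safety=2, Design=2. Each listed conflict is separated.

4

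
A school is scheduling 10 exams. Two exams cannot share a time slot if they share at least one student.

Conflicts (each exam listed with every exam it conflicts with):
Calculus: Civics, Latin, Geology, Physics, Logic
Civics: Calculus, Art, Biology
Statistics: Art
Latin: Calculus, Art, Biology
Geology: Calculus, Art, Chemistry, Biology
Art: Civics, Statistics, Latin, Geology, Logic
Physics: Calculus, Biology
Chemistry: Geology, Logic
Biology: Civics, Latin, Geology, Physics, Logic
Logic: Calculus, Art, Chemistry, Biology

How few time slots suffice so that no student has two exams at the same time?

2

Calculus and Geology conflict, so at least 2 time slots are needed.
2 time slots suffice: time slot 1 → {Calculus, Art, Chemistry, Biology}; time slot 2 → {Civics, Statistics, Latin, Geology, Physics, Logic}. No two conflicting exams share a time slot.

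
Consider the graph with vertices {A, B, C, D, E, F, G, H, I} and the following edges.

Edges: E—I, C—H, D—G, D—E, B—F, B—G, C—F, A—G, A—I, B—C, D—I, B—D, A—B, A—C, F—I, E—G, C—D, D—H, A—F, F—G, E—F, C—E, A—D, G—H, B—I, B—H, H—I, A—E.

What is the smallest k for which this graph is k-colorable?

4

A, C, D, E are mutually adjacent (a clique of size 4), so at least 4 colors are needed.
4 colors suffice: color 1 → {D, F}; color 2 → {A, H}; color 3 → {B, E}; color 4 → {C, G, I}. Each edge has distinct colors on its endpoints.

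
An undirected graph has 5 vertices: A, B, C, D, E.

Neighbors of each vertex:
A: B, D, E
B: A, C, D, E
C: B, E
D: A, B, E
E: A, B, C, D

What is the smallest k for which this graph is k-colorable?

4

A, B, D, E form a clique, so at least 4 colors are needed.
4 colors suffice: color red → {B}; color blue → {E}; color green → {A, C}; color yellow → {D}. Each edge has distinct colors on its endpoints.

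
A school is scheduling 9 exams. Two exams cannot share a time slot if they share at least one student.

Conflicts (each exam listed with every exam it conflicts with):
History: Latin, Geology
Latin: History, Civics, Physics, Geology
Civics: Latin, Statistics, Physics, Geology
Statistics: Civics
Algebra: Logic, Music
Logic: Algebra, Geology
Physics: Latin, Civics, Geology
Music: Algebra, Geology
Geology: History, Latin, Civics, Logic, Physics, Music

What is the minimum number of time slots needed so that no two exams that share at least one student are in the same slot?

Latin, Civics, Physics, Geology are mutually in conflict, so at least 4 time slots are needed.
4 time slots suffice: time slot 1 → {Statistics, Algebra, Geology}; time slot 2 → {History, Civics, Logic, Music}; time slot 3 → {Latin}; time slot 4 → {Physics}. Every pair that conflicts lands in different time slots.

4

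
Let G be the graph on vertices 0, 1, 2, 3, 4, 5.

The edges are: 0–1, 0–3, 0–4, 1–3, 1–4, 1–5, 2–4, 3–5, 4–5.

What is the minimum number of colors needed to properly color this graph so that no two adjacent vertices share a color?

1, 3, 5 form a triangle, so at least 3 colors are needed.
3 colors suffice: color red → {1, 2}; color blue → {3, 4}; color green → {0, 5}. Every edge joins two different colors.

3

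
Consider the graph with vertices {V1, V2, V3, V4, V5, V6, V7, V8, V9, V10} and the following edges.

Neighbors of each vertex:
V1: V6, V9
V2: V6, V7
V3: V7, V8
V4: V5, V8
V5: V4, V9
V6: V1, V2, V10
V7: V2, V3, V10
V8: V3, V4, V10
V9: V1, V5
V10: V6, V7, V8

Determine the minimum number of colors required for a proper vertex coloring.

The cycle V1-V6-V10-V8-V4-V5-V9-V1 has odd length 7, so it cannot be 2-colored; at least 3 colors are needed.
3 colors suffice: color R → {V6, V7, V8, V9}; color B → {V1, V2, V3, V4, V10}; color G → {V5}. Every edge joins two different colors.

3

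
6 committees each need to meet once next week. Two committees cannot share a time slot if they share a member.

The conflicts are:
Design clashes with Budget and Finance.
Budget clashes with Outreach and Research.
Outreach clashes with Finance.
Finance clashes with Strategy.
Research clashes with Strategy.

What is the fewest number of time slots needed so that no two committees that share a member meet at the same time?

3

The cycle Research-Strategy-Finance-Design-Budget-Research has odd length 5, so it cannot be 2-colored; at least 3 time slots are needed.
3 time slots suffice: time slot 1 → {Budget, Finance}; time slot 2 → {Design, Outreach, Research}; time slot 3 → {Strategy}. No two conflicting committees share a time slot.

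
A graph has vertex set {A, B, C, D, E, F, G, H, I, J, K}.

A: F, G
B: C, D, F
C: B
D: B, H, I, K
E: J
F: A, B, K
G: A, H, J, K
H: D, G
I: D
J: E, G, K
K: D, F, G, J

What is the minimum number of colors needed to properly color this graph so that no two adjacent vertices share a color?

G, J, K are pairwise adjacent, so at least 3 colors are needed.
3 colors suffice: A=1, B=1, C=2, D=2, E=1, F=2, G=2, H=1, I=1, J=3, K=1. No two adjacent vertices share a color.

3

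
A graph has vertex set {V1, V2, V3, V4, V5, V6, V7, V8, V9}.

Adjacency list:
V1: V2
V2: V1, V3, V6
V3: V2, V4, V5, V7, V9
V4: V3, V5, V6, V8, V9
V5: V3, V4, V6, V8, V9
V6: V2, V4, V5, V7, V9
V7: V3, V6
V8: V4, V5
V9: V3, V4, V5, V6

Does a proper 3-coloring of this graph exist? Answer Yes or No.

No

V4, V5, V6, V9 form a clique, so at least 4 colors are needed.
So 3 colors are not enough.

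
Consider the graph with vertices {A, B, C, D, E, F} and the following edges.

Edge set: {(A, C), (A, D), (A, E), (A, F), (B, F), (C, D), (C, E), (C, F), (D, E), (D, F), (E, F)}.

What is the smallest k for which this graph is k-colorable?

5

A, C, D, E, F are pairwise adjacent (a clique of size 5), so at least 5 colors are needed.
One proper 5-coloring: A=2, B=2, C=3, D=4, E=5, F=1. Every edge joins two different colors.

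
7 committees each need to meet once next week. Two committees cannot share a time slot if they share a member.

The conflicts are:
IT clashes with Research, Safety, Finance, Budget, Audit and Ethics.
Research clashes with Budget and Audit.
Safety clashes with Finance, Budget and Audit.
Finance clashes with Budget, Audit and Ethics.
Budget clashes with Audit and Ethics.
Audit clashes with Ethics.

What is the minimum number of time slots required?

5

IT, Safety, Finance, Budget, Audit are mutually in conflict, so at least 5 time slots are needed.
5 time slots suffice: time slot 1 → {Budget}; time slot 2 → {Audit}; time slot 3 → {IT}; time slot 4 → {Research, Finance}; time slot 5 → {Safety, Ethics}. Every pair that conflicts lands in different time slots.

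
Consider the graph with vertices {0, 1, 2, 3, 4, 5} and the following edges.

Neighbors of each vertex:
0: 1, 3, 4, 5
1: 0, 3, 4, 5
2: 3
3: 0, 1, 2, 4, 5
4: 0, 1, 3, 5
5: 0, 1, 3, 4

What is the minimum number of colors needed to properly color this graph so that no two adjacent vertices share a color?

5

0, 1, 3, 4, 5 are mutually adjacent (a clique of size 5), so at least 5 colors are needed.
5 colors suffice: 0=e, 1=b, 2=b, 3=a, 4=d, 5=c. No two adjacent vertices share a color.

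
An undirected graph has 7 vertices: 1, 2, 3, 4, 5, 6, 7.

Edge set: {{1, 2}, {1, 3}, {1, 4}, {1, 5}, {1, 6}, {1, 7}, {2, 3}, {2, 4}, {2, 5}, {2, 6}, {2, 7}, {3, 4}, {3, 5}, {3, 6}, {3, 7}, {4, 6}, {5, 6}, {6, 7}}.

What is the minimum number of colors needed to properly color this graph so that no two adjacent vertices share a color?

1, 2, 3, 4, 6 are mutually adjacent (a clique of size 5), so at least 5 colors are needed.
5 colors suffice: 1=d, 2=c, 3=b, 4=e, 5=e, 6=a, 7=e. No two adjacent vertices share a color.

5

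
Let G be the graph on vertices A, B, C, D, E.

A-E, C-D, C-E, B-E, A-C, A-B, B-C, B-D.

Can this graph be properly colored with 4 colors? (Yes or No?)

The chromatic number is 4. A, B, C, E are pairwise adjacent (a clique of size 4), so at least 4 colors are needed.
4 colors suffice: A=4, B=2, C=1, D=3, E=3.
That is already a proper 4-coloring.

Yes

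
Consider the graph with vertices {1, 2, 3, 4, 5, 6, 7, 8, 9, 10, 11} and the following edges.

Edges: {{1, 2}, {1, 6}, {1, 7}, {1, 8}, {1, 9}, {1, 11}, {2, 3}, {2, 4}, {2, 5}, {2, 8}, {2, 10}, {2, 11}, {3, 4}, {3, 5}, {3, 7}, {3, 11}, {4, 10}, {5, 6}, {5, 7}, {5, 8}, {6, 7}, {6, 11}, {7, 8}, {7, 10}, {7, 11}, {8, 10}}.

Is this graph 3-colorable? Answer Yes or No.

No

1, 6, 7, 11 are pairwise adjacent (a clique of size 4), so at least 4 colors are needed.
So 3 colors are not enough.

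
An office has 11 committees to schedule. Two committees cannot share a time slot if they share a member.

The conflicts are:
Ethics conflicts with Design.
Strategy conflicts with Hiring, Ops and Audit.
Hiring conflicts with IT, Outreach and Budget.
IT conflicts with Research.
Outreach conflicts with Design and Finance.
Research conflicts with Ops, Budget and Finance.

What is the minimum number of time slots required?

3

The cycle Research-Ops-Strategy-Hiring-Budget-Research has odd length 5, so it cannot be 2-colored; at least 3 time slots are needed.
3 time slots suffice: time slot 1 → {Hiring, Design, Research, Audit}; time slot 2 → {Ethics, Strategy, IT, Outreach, Budget}; time slot 3 → {Ops, Finance}. Each listed conflict is separated.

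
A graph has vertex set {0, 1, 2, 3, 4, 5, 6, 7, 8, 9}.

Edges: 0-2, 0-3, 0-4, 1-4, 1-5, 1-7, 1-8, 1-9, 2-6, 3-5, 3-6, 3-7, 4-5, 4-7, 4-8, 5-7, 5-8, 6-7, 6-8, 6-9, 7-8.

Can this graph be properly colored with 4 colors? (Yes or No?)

1, 4, 5, 7, 8 are mutually adjacent (a clique of size 5), so at least 5 colors are needed.
So 4 colors are not enough.

No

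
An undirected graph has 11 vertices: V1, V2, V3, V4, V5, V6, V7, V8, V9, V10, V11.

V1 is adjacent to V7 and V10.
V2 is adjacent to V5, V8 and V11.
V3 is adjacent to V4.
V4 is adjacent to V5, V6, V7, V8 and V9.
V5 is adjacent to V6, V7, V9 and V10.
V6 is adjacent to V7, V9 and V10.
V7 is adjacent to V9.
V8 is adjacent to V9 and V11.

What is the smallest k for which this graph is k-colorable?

V4, V5, V6, V7, V9 form a clique, so at least 5 colors are needed.
A valid assignment using 5 colors: V1=2, V2=1, V3=2, V4=1, V5=2, V6=4, V7=3, V8=2, V9=5, V10=1, V11=3. No two adjacent vertices share a color.

5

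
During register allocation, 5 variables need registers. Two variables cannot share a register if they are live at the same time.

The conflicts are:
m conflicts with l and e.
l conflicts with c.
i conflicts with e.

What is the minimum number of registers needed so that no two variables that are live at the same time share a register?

2

l and c conflict, so at least 2 registers are needed.
A valid assignment using 2 registers: m=2, l=1, i=2, e=1, c=2. No two conflicting variables share a register.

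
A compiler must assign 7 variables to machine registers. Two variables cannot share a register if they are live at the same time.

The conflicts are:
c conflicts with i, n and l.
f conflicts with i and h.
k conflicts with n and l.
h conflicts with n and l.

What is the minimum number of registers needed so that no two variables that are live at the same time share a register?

3

The cycle i-f-h-l-c-i has odd length 5, so it cannot be 2-colored; at least 3 registers are needed.
3 registers suffice: register 1 → {c, k, h}; register 2 → {f, n, l}; register 3 → {i}. Every pair that conflicts lands in different registers.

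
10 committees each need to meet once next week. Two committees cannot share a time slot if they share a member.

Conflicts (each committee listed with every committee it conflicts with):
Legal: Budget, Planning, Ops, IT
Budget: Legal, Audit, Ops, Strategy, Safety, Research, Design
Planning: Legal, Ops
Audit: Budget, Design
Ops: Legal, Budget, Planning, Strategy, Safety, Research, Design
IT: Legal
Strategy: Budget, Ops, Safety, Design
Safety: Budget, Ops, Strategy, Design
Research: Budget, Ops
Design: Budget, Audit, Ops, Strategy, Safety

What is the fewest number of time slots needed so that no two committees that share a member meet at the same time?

5

Budget, Ops, Strategy, Safety, Design are mutually in conflict, so at least 5 time slots are needed.
5 time slots suffice: time slot 1 → {Audit, Ops, IT}; time slot 2 → {Budget, Planning}; time slot 3 → {Legal, Research, Design}; time slot 4 → {Strategy}; time slot 5 → {Safety}. Each listed conflict is separated.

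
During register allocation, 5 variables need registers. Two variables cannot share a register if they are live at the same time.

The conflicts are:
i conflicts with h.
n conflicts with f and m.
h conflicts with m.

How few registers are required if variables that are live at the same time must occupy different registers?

n and m conflict, so at least 2 registers are needed.
Using 2 registers: i=1, n=2, f=1, h=2, m=1. No two conflicting variables share a register.

2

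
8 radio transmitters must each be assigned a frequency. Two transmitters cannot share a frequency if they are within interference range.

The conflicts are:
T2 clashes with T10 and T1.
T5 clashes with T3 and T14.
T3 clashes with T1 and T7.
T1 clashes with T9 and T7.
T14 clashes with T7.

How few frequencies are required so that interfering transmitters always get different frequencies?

3

T3, T1, T7 are mutually in conflict, so at least 3 frequencies are needed.
3 frequencies suffice: frequency 1 → {T5, T10, T1}; frequency 2 → {T2, T3, T14, T9}; frequency 3 → {T7}. Each listed conflict is separated.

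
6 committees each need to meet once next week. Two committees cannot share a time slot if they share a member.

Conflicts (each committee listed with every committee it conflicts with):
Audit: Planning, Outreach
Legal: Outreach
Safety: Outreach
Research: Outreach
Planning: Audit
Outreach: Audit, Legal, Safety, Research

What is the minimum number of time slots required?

Legal and Outreach conflict, so at least 2 time slots are needed.
2 time slots suffice: time slot 1 → {Planning, Outreach}; time slot 2 → {Audit, Legal, Safety, Research}. Every pair that conflicts lands in different time slots.

2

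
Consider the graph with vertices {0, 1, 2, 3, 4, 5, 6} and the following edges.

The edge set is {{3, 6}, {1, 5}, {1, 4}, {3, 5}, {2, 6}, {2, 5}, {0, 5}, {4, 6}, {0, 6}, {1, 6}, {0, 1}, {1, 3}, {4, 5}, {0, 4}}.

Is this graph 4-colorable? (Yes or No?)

Yes

The chromatic number is 4. 0, 1, 4, 6 form a clique, so at least 4 colors are needed.
One proper 4-coloring: 0=green, 1=blue, 2=blue, 3=green, 4=yellow, 5=red, 6=red.
That is already a proper 4-coloring.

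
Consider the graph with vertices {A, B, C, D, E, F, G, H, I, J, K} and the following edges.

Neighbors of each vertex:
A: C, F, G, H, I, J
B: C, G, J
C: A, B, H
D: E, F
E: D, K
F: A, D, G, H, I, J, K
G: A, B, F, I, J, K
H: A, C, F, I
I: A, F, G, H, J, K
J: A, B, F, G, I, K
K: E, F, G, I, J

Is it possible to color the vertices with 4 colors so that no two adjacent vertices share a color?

F, G, I, J, K are mutually adjacent (a clique of size 5), so at least 5 colors are needed.
So 4 colors are not enough.

No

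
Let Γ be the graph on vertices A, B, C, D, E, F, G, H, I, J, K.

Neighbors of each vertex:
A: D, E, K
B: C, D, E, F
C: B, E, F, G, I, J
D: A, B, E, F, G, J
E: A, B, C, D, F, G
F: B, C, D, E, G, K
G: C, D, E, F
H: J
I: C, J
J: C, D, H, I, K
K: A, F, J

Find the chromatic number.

4

B, C, E, F are pairwise adjacent (a clique of size 4), so at least 4 colors are needed.
4 colors suffice: A=2, B=4, C=3, D=3, E=1, F=2, G=4, H=2, I=2, J=1, K=3. Every edge joins two different colors.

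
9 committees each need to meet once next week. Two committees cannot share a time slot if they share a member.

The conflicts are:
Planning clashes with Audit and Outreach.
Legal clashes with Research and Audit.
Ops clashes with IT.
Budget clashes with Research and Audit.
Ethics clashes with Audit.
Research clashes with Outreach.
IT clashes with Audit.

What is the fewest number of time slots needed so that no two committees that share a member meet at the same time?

The cycle Budget-Research-Outreach-Planning-Audit-Budget has odd length 5, so it cannot be 2-colored; at least 3 time slots are needed.
3 time slots suffice: time slot 1 → {Ops, Research, Audit}; time slot 2 → {Legal, Budget, Ethics, IT, Outreach}; time slot 3 → {Planning}. No two conflicting committees share a time slot.

3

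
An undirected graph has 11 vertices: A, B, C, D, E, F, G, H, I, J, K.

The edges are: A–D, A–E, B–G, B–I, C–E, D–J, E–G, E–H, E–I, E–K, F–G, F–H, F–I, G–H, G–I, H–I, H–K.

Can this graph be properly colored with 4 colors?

The chromatic number is 4. F, G, H, I form a clique, so at least 4 colors are needed.
4 colors suffice: color 1 → {B, D, E, F}; color 2 → {A, C, I, J, K}; color 3 → {H}; color 4 → {G}.
That is already a proper 4-coloring.

Yes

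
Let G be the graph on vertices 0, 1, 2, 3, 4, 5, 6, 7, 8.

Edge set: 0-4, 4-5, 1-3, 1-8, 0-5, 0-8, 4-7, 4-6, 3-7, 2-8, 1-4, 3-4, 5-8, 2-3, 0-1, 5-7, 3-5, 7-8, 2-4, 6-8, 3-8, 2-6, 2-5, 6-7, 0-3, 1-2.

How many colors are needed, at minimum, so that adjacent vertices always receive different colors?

0, 1, 3, 4 form a clique, so at least 4 colors are needed.
4 colors suffice: color red → {3, 6}; color blue → {4, 8}; color green → {0, 2, 7}; color yellow → {1, 5}. No two adjacent vertices share a color.

4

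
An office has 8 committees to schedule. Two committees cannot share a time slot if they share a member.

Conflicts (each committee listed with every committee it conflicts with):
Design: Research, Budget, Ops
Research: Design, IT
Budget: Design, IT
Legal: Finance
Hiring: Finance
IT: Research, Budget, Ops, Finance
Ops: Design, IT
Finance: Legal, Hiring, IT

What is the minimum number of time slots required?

Budget and IT conflict, so at least 2 time slots are needed.
2 time slots suffice: Design=1, Research=2, Budget=2, Legal=1, Hiring=1, IT=1, Ops=2, Finance=2. Every pair that conflicts lands in different time slots.

2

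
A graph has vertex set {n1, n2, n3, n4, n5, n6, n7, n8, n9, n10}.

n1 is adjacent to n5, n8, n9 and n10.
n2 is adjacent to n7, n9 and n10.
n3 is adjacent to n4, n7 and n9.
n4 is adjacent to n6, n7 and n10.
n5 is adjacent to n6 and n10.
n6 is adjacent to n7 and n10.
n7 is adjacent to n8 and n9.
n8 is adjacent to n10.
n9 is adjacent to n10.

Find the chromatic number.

3

n1, n8, n10 are pairwise adjacent, so at least 3 colors are needed.
3 colors suffice: n1=3, n2=3, n3=3, n4=2, n5=2, n6=3, n7=1, n8=2, n9=2, n10=1. Every edge joins two different colors.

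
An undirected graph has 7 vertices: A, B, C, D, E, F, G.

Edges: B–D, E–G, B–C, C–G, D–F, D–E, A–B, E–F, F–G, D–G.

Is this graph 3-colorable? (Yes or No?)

No

D, E, F, G are mutually adjacent (a clique of size 4), so at least 4 colors are needed.
So 3 colors are not enough.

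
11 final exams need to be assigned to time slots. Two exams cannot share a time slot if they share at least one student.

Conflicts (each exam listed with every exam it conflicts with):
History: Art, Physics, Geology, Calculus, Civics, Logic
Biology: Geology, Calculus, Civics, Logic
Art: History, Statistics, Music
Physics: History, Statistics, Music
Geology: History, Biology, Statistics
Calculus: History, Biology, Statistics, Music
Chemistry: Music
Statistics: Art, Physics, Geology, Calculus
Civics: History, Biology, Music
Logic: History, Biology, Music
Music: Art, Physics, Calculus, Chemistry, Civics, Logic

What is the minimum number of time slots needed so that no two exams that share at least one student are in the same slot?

2

Biology and Civics conflict, so at least 2 time slots are needed.
2 time slots suffice: time slot 1 → {History, Biology, Statistics, Music}; time slot 2 → {Art, Physics, Geology, Calculus, Chemistry, Civics, Logic}. No two conflicting exams share a time slot.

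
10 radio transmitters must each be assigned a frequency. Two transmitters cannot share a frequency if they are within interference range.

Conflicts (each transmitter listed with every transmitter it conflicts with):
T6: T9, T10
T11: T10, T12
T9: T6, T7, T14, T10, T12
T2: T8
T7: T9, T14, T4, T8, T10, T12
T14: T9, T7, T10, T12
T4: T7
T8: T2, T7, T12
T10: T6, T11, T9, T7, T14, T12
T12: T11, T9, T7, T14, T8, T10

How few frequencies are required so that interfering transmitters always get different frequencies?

5

T9, T7, T14, T10, T12 pairwise conflict, so at least 5 frequencies are needed.
5 frequencies suffice: frequency 1 → {T6, T2, T4, T12}; frequency 2 → {T11, T7}; frequency 3 → {T8, T10}; frequency 4 → {T9}; frequency 5 → {T14}. Each listed conflict is separated.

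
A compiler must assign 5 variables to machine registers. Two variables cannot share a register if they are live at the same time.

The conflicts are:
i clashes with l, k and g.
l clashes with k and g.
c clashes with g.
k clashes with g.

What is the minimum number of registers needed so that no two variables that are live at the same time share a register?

4

i, l, k, g are mutually in conflict, so at least 4 registers are needed.
4 registers suffice: register 1 → {g}; register 2 → {l, c}; register 3 → {i}; register 4 → {k}. Each listed conflict is separated.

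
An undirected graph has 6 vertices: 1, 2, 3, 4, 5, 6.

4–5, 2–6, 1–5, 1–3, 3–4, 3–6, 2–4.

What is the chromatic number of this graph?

2

2 and 4 are adjacent, so at least 2 colors are needed.
One proper 2-coloring: 1=blue, 2=red, 3=red, 4=blue, 5=red, 6=blue. No two adjacent vertices share a color.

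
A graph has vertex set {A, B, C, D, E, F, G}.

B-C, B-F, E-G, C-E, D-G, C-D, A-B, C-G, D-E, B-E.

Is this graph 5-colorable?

Yes

The chromatic number is 4. C, D, E, G form a clique, so at least 4 colors are needed.
4 colors suffice: A=red, B=blue, C=green, D=yellow, E=red, F=red, G=blue.
Since 5 ≥ 4, a proper 5-coloring certainly exists.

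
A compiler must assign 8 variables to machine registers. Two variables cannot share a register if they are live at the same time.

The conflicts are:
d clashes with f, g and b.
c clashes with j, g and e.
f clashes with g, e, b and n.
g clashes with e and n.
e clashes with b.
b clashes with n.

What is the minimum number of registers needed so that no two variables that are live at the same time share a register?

f, e, b all conflict with each other, so at least 3 registers are needed.
A valid assignment using 3 registers: d=3, c=1, j=2, f=1, g=2, e=3, b=2, n=3. No two conflicting variables share a register.

3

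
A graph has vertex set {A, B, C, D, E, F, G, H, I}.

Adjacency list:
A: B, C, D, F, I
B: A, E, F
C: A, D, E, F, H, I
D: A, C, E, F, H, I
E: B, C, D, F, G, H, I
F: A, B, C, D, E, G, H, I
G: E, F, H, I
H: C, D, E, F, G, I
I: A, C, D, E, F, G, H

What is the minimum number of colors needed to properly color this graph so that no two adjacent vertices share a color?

C, D, E, F, H, I are mutually adjacent (a clique of size 6), so at least 6 colors are needed.
6 colors suffice: A=3, B=2, C=5, D=4, E=3, F=1, G=4, H=6, I=2. Every edge joins two different colors.

6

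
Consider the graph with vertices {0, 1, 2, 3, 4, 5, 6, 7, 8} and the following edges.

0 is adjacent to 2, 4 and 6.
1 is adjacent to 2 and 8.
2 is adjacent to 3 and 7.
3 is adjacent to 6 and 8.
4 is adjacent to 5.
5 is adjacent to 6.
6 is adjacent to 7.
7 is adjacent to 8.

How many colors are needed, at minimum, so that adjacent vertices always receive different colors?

2

2 and 3 are adjacent, so at least 2 colors are needed.
2 colors suffice: 0=blue, 1=blue, 2=red, 3=blue, 4=red, 5=blue, 6=red, 7=blue, 8=red. Each edge has distinct colors on its endpoints.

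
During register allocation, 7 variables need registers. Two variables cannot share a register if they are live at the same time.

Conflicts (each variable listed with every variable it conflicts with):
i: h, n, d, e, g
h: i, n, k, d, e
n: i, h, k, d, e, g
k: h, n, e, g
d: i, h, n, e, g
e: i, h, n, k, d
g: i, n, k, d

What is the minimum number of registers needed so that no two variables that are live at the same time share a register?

5

i, h, n, d, e are mutually in conflict, so at least 5 registers are needed.
5 registers suffice: register 1 → {n}; register 2 → {i, k}; register 3 → {e, g}; register 4 → {d}; register 5 → {h}. No two conflicting variables share a register.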